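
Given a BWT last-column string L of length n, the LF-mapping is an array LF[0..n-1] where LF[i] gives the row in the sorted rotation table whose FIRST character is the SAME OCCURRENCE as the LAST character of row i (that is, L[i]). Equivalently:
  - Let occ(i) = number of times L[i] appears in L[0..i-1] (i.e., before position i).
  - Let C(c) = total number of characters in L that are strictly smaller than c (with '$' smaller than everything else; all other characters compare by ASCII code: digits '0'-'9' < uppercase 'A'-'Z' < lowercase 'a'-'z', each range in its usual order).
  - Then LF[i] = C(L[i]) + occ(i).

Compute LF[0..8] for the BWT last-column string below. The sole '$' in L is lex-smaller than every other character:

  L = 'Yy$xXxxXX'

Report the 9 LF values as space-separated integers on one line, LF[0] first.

Char counts: '$':1, 'X':3, 'Y':1, 'x':3, 'y':1
C (first-col start): C('$')=0, C('X')=1, C('Y')=4, C('x')=5, C('y')=8
L[0]='Y': occ=0, LF[0]=C('Y')+0=4+0=4
L[1]='y': occ=0, LF[1]=C('y')+0=8+0=8
L[2]='$': occ=0, LF[2]=C('$')+0=0+0=0
L[3]='x': occ=0, LF[3]=C('x')+0=5+0=5
L[4]='X': occ=0, LF[4]=C('X')+0=1+0=1
L[5]='x': occ=1, LF[5]=C('x')+1=5+1=6
L[6]='x': occ=2, LF[6]=C('x')+2=5+2=7
L[7]='X': occ=1, LF[7]=C('X')+1=1+1=2
L[8]='X': occ=2, LF[8]=C('X')+2=1+2=3

Answer: 4 8 0 5 1 6 7 2 3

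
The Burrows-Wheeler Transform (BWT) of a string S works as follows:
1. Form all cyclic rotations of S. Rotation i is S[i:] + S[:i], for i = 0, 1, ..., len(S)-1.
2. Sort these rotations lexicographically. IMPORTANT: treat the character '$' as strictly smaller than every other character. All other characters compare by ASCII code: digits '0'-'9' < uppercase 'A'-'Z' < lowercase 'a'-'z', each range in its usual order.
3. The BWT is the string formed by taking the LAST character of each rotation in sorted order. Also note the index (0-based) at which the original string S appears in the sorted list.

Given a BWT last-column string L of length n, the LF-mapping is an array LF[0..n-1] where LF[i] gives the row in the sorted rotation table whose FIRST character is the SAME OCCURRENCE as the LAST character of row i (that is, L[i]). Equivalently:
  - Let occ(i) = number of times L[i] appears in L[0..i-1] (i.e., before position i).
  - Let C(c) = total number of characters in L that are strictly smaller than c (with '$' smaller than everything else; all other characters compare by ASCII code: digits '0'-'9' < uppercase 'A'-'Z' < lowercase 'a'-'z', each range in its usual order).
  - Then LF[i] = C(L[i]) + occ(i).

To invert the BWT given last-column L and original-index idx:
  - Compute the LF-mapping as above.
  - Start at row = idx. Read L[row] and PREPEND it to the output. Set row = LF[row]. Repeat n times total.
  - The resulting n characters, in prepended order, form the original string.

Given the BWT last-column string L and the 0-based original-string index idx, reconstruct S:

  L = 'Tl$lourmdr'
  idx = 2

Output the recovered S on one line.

LF mapping: 1 3 0 4 6 9 7 5 2 8
Walk LF starting at row 2, prepending L[row]:
  step 1: row=2, L[2]='$', prepend. Next row=LF[2]=0
  step 2: row=0, L[0]='T', prepend. Next row=LF[0]=1
  step 3: row=1, L[1]='l', prepend. Next row=LF[1]=3
  step 4: row=3, L[3]='l', prepend. Next row=LF[3]=4
  step 5: row=4, L[4]='o', prepend. Next row=LF[4]=6
  step 6: row=6, L[6]='r', prepend. Next row=LF[6]=7
  step 7: row=7, L[7]='m', prepend. Next row=LF[7]=5
  step 8: row=5, L[5]='u', prepend. Next row=LF[5]=9
  step 9: row=9, L[9]='r', prepend. Next row=LF[9]=8
  step 10: row=8, L[8]='d', prepend. Next row=LF[8]=2
Reversed output: drumrollT$

Answer: drumrollT$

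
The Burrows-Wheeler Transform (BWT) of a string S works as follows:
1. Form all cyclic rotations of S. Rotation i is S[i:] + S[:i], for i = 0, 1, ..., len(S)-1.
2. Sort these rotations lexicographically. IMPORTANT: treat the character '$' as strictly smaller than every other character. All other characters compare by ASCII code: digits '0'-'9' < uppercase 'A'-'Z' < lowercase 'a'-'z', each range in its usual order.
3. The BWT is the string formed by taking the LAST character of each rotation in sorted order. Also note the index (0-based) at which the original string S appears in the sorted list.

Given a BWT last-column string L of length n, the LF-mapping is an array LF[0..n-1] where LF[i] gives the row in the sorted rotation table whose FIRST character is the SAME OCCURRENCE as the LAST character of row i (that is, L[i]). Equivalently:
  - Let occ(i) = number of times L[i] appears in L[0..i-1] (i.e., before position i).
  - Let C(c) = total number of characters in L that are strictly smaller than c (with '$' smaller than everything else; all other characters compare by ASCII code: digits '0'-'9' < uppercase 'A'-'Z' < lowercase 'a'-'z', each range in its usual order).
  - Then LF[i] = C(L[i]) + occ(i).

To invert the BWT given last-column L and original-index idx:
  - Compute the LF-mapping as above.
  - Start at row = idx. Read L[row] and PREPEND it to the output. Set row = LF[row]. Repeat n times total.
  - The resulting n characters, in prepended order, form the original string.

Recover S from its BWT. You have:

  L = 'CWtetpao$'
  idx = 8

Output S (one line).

LF mapping: 1 2 7 4 8 6 3 5 0
Walk LF starting at row 8, prepending L[row]:
  step 1: row=8, L[8]='$', prepend. Next row=LF[8]=0
  step 2: row=0, L[0]='C', prepend. Next row=LF[0]=1
  step 3: row=1, L[1]='W', prepend. Next row=LF[1]=2
  step 4: row=2, L[2]='t', prepend. Next row=LF[2]=7
  step 5: row=7, L[7]='o', prepend. Next row=LF[7]=5
  step 6: row=5, L[5]='p', prepend. Next row=LF[5]=6
  step 7: row=6, L[6]='a', prepend. Next row=LF[6]=3
  step 8: row=3, L[3]='e', prepend. Next row=LF[3]=4
  step 9: row=4, L[4]='t', prepend. Next row=LF[4]=8
Reversed output: teapotWC$

Answer: teapotWC$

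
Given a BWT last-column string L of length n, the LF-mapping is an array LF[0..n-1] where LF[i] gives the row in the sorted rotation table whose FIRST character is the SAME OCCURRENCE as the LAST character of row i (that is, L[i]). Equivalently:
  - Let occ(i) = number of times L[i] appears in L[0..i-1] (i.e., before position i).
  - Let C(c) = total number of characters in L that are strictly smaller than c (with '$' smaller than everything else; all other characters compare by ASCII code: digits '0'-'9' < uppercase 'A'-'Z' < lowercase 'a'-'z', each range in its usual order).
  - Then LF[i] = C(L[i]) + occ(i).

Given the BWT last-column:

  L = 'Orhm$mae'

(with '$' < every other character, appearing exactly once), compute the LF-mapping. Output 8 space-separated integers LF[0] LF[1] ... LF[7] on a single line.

Char counts: '$':1, 'O':1, 'a':1, 'e':1, 'h':1, 'm':2, 'r':1
C (first-col start): C('$')=0, C('O')=1, C('a')=2, C('e')=3, C('h')=4, C('m')=5, C('r')=7
L[0]='O': occ=0, LF[0]=C('O')+0=1+0=1
L[1]='r': occ=0, LF[1]=C('r')+0=7+0=7
L[2]='h': occ=0, LF[2]=C('h')+0=4+0=4
L[3]='m': occ=0, LF[3]=C('m')+0=5+0=5
L[4]='$': occ=0, LF[4]=C('$')+0=0+0=0
L[5]='m': occ=1, LF[5]=C('m')+1=5+1=6
L[6]='a': occ=0, LF[6]=C('a')+0=2+0=2
L[7]='e': occ=0, LF[7]=C('e')+0=3+0=3

Answer: 1 7 4 5 0 6 2 3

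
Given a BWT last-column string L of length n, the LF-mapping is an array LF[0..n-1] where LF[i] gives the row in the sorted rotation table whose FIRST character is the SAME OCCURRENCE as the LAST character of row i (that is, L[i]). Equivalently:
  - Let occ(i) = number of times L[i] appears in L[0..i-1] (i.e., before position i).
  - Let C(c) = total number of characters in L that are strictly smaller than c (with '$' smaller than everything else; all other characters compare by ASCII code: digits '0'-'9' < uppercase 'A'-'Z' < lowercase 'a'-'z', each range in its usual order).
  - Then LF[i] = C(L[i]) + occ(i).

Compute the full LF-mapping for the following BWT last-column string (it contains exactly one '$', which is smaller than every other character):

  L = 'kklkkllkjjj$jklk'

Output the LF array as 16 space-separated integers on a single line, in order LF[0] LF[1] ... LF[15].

Answer: 5 6 12 7 8 13 14 9 1 2 3 0 4 10 15 11

Derivation:
Char counts: '$':1, 'j':4, 'k':7, 'l':4
C (first-col start): C('$')=0, C('j')=1, C('k')=5, C('l')=12
L[0]='k': occ=0, LF[0]=C('k')+0=5+0=5
L[1]='k': occ=1, LF[1]=C('k')+1=5+1=6
L[2]='l': occ=0, LF[2]=C('l')+0=12+0=12
L[3]='k': occ=2, LF[3]=C('k')+2=5+2=7
L[4]='k': occ=3, LF[4]=C('k')+3=5+3=8
L[5]='l': occ=1, LF[5]=C('l')+1=12+1=13
L[6]='l': occ=2, LF[6]=C('l')+2=12+2=14
L[7]='k': occ=4, LF[7]=C('k')+4=5+4=9
L[8]='j': occ=0, LF[8]=C('j')+0=1+0=1
L[9]='j': occ=1, LF[9]=C('j')+1=1+1=2
L[10]='j': occ=2, LF[10]=C('j')+2=1+2=3
L[11]='$': occ=0, LF[11]=C('$')+0=0+0=0
L[12]='j': occ=3, LF[12]=C('j')+3=1+3=4
L[13]='k': occ=5, LF[13]=C('k')+5=5+5=10
L[14]='l': occ=3, LF[14]=C('l')+3=12+3=15
L[15]='k': occ=6, LF[15]=C('k')+6=5+6=11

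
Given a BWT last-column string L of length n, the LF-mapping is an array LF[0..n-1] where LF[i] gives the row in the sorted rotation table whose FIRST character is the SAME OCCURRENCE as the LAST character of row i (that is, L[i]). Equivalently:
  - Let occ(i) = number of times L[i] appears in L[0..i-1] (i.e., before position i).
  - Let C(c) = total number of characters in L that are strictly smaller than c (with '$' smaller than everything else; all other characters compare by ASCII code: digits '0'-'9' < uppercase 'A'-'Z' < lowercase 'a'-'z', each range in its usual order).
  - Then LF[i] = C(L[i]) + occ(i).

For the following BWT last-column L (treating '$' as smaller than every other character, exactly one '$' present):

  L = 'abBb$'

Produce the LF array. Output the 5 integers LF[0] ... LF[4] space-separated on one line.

Answer: 2 3 1 4 0

Derivation:
Char counts: '$':1, 'B':1, 'a':1, 'b':2
C (first-col start): C('$')=0, C('B')=1, C('a')=2, C('b')=3
L[0]='a': occ=0, LF[0]=C('a')+0=2+0=2
L[1]='b': occ=0, LF[1]=C('b')+0=3+0=3
L[2]='B': occ=0, LF[2]=C('B')+0=1+0=1
L[3]='b': occ=1, LF[3]=C('b')+1=3+1=4
L[4]='$': occ=0, LF[4]=C('$')+0=0+0=0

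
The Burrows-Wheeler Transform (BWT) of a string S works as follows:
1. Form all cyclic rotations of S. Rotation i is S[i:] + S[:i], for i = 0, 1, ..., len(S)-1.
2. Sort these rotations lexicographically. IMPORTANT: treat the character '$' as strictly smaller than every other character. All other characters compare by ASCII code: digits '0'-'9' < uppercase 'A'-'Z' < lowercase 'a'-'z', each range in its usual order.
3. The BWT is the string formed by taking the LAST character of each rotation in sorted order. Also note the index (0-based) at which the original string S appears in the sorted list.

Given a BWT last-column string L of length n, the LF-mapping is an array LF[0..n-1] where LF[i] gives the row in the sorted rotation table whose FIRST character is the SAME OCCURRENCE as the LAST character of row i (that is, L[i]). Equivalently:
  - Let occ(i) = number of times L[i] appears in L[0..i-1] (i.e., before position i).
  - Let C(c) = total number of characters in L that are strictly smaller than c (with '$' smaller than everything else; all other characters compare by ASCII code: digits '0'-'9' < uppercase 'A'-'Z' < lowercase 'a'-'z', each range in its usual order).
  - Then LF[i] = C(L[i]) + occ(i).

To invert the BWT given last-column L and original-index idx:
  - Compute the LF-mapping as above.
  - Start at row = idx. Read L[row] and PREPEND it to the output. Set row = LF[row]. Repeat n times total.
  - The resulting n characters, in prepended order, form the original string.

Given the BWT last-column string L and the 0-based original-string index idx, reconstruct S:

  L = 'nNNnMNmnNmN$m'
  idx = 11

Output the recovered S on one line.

LF mapping: 10 2 3 11 1 4 7 12 5 8 6 0 9
Walk LF starting at row 11, prepending L[row]:
  step 1: row=11, L[11]='$', prepend. Next row=LF[11]=0
  step 2: row=0, L[0]='n', prepend. Next row=LF[0]=10
  step 3: row=10, L[10]='N', prepend. Next row=LF[10]=6
  step 4: row=6, L[6]='m', prepend. Next row=LF[6]=7
  step 5: row=7, L[7]='n', prepend. Next row=LF[7]=12
  step 6: row=12, L[12]='m', prepend. Next row=LF[12]=9
  step 7: row=9, L[9]='m', prepend. Next row=LF[9]=8
  step 8: row=8, L[8]='N', prepend. Next row=LF[8]=5
  step 9: row=5, L[5]='N', prepend. Next row=LF[5]=4
  step 10: row=4, L[4]='M', prepend. Next row=LF[4]=1
  step 11: row=1, L[1]='N', prepend. Next row=LF[1]=2
  step 12: row=2, L[2]='N', prepend. Next row=LF[2]=3
  step 13: row=3, L[3]='n', prepend. Next row=LF[3]=11
Reversed output: nNNMNNmmnmNn$

Answer: nNNMNNmmnmNn$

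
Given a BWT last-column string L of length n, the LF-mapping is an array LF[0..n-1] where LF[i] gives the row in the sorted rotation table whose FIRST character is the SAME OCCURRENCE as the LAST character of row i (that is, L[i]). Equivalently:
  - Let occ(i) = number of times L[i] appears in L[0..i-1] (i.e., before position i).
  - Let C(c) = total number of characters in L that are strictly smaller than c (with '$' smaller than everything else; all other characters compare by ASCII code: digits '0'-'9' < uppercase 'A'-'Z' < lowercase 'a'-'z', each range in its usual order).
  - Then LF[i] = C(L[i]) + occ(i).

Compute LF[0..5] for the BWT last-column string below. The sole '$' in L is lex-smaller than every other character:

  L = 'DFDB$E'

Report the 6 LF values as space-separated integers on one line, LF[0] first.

Char counts: '$':1, 'B':1, 'D':2, 'E':1, 'F':1
C (first-col start): C('$')=0, C('B')=1, C('D')=2, C('E')=4, C('F')=5
L[0]='D': occ=0, LF[0]=C('D')+0=2+0=2
L[1]='F': occ=0, LF[1]=C('F')+0=5+0=5
L[2]='D': occ=1, LF[2]=C('D')+1=2+1=3
L[3]='B': occ=0, LF[3]=C('B')+0=1+0=1
L[4]='$': occ=0, LF[4]=C('$')+0=0+0=0
L[5]='E': occ=0, LF[5]=C('E')+0=4+0=4

Answer: 2 5 3 1 0 4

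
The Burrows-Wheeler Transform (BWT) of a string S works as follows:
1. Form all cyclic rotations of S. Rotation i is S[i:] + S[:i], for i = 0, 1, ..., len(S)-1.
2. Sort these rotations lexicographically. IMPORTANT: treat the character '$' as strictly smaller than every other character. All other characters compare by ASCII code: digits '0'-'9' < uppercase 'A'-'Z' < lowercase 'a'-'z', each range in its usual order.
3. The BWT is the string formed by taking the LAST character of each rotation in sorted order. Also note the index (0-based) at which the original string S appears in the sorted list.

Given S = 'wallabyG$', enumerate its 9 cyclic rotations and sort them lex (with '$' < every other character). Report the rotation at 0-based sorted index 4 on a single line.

Answer: byG$walla

Derivation:
All 9 rotations (rotation i = S[i:]+S[:i]):
  rot[0] = wallabyG$
  rot[1] = allabyG$w
  rot[2] = llabyG$wa
  rot[3] = labyG$wal
  rot[4] = abyG$wall
  rot[5] = byG$walla
  rot[6] = yG$wallab
  rot[7] = G$wallaby
  rot[8] = $wallabyG
Sorted (with $ < everything):
  sorted[0] = $wallabyG
  sorted[1] = G$wallaby
  sorted[2] = abyG$wall
  sorted[3] = allabyG$w
  sorted[4] = byG$walla
  sorted[5] = labyG$wal
  sorted[6] = llabyG$wa
  sorted[7] = wallabyG$
  sorted[8] = yG$wallab
sorted[4] = byG$walla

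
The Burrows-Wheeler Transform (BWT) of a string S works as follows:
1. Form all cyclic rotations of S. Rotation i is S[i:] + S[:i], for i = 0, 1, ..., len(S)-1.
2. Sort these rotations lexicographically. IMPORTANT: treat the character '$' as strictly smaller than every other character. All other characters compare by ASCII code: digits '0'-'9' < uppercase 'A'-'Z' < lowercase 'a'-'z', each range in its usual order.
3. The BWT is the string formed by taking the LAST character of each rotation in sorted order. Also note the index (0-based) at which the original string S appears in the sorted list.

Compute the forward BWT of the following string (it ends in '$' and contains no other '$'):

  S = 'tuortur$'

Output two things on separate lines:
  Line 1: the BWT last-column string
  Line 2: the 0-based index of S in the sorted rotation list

All 8 rotations (rotation i = S[i:]+S[:i]):
  rot[0] = tuortur$
  rot[1] = uortur$t
  rot[2] = ortur$tu
  rot[3] = rtur$tuo
  rot[4] = tur$tuor
  rot[5] = ur$tuort
  rot[6] = r$tuortu
  rot[7] = $tuortur
Sorted (with $ < everything):
  sorted[0] = $tuortur  (last char: 'r')
  sorted[1] = ortur$tu  (last char: 'u')
  sorted[2] = r$tuortu  (last char: 'u')
  sorted[3] = rtur$tuo  (last char: 'o')
  sorted[4] = tuortur$  (last char: '$')
  sorted[5] = tur$tuor  (last char: 'r')
  sorted[6] = uortur$t  (last char: 't')
  sorted[7] = ur$tuort  (last char: 't')
Last column: ruuo$rtt
Original string S is at sorted index 4

Answer: ruuo$rtt
4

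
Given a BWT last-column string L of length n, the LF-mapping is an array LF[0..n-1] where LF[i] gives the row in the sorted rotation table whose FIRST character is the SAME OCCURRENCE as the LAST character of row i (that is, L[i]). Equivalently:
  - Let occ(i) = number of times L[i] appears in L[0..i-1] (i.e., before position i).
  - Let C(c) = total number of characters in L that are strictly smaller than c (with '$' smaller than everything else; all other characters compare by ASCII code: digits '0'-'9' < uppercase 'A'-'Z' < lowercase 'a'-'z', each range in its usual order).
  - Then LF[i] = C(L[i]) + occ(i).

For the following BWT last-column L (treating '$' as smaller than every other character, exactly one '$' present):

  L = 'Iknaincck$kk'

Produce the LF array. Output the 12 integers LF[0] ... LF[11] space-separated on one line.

Answer: 1 6 10 2 5 11 3 4 7 0 8 9

Derivation:
Char counts: '$':1, 'I':1, 'a':1, 'c':2, 'i':1, 'k':4, 'n':2
C (first-col start): C('$')=0, C('I')=1, C('a')=2, C('c')=3, C('i')=5, C('k')=6, C('n')=10
L[0]='I': occ=0, LF[0]=C('I')+0=1+0=1
L[1]='k': occ=0, LF[1]=C('k')+0=6+0=6
L[2]='n': occ=0, LF[2]=C('n')+0=10+0=10
L[3]='a': occ=0, LF[3]=C('a')+0=2+0=2
L[4]='i': occ=0, LF[4]=C('i')+0=5+0=5
L[5]='n': occ=1, LF[5]=C('n')+1=10+1=11
L[6]='c': occ=0, LF[6]=C('c')+0=3+0=3
L[7]='c': occ=1, LF[7]=C('c')+1=3+1=4
L[8]='k': occ=1, LF[8]=C('k')+1=6+1=7
L[9]='$': occ=0, LF[9]=C('$')+0=0+0=0
L[10]='k': occ=2, LF[10]=C('k')+2=6+2=8
L[11]='k': occ=3, LF[11]=C('k')+3=6+3=9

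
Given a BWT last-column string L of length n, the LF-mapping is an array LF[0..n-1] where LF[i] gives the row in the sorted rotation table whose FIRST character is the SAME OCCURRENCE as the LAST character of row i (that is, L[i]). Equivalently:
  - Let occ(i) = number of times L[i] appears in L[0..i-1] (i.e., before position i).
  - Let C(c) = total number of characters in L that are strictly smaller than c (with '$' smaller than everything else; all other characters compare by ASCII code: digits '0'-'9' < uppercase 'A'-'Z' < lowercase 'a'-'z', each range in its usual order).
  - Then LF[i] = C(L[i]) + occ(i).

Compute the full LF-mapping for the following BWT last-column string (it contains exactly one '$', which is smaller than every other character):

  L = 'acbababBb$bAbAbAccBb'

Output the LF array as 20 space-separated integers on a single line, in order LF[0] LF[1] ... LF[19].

Char counts: '$':1, 'A':3, 'B':2, 'a':3, 'b':8, 'c':3
C (first-col start): C('$')=0, C('A')=1, C('B')=4, C('a')=6, C('b')=9, C('c')=17
L[0]='a': occ=0, LF[0]=C('a')+0=6+0=6
L[1]='c': occ=0, LF[1]=C('c')+0=17+0=17
L[2]='b': occ=0, LF[2]=C('b')+0=9+0=9
L[3]='a': occ=1, LF[3]=C('a')+1=6+1=7
L[4]='b': occ=1, LF[4]=C('b')+1=9+1=10
L[5]='a': occ=2, LF[5]=C('a')+2=6+2=8
L[6]='b': occ=2, LF[6]=C('b')+2=9+2=11
L[7]='B': occ=0, LF[7]=C('B')+0=4+0=4
L[8]='b': occ=3, LF[8]=C('b')+3=9+3=12
L[9]='$': occ=0, LF[9]=C('$')+0=0+0=0
L[10]='b': occ=4, LF[10]=C('b')+4=9+4=13
L[11]='A': occ=0, LF[11]=C('A')+0=1+0=1
L[12]='b': occ=5, LF[12]=C('b')+5=9+5=14
L[13]='A': occ=1, LF[13]=C('A')+1=1+1=2
L[14]='b': occ=6, LF[14]=C('b')+6=9+6=15
L[15]='A': occ=2, LF[15]=C('A')+2=1+2=3
L[16]='c': occ=1, LF[16]=C('c')+1=17+1=18
L[17]='c': occ=2, LF[17]=C('c')+2=17+2=19
L[18]='B': occ=1, LF[18]=C('B')+1=4+1=5
L[19]='b': occ=7, LF[19]=C('b')+7=9+7=16

Answer: 6 17 9 7 10 8 11 4 12 0 13 1 14 2 15 3 18 19 5 16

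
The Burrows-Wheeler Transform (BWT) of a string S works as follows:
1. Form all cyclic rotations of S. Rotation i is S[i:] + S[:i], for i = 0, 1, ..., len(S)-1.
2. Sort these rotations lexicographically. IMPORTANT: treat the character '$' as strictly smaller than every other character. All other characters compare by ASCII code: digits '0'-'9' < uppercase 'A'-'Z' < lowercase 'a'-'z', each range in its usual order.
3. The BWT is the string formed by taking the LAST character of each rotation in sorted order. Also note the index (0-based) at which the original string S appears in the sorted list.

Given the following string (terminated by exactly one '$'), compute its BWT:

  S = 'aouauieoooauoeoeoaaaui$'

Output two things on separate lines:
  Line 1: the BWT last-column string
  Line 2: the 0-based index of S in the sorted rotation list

All 23 rotations (rotation i = S[i:]+S[:i]):
  rot[0] = aouauieoooauoeoeoaaaui$
  rot[1] = ouauieoooauoeoeoaaaui$a
  rot[2] = uauieoooauoeoeoaaaui$ao
  rot[3] = auieoooauoeoeoaaaui$aou
  rot[4] = uieoooauoeoeoaaaui$aoua
  rot[5] = ieoooauoeoeoaaaui$aouau
  rot[6] = eoooauoeoeoaaaui$aouaui
  rot[7] = oooauoeoeoaaaui$aouauie
  rot[8] = ooauoeoeoaaaui$aouauieo
  rot[9] = oauoeoeoaaaui$aouauieoo
  rot[10] = auoeoeoaaaui$aouauieooo
  rot[11] = uoeoeoaaaui$aouauieoooa
  rot[12] = oeoeoaaaui$aouauieoooau
  rot[13] = eoeoaaaui$aouauieoooauo
  rot[14] = oeoaaaui$aouauieoooauoe
  rot[15] = eoaaaui$aouauieoooauoeo
  rot[16] = oaaaui$aouauieoooauoeoe
  rot[17] = aaaui$aouauieoooauoeoeo
  rot[18] = aaui$aouauieoooauoeoeoa
  rot[19] = aui$aouauieoooauoeoeoaa
  rot[20] = ui$aouauieoooauoeoeoaaa
  rot[21] = i$aouauieoooauoeoeoaaau
  rot[22] = $aouauieoooauoeoeoaaaui
Sorted (with $ < everything):
  sorted[0] = $aouauieoooauoeoeoaaaui  (last char: 'i')
  sorted[1] = aaaui$aouauieoooauoeoeo  (last char: 'o')
  sorted[2] = aaui$aouauieoooauoeoeoa  (last char: 'a')
  sorted[3] = aouauieoooauoeoeoaaaui$  (last char: '$')
  sorted[4] = aui$aouauieoooauoeoeoaa  (last char: 'a')
  sorted[5] = auieoooauoeoeoaaaui$aou  (last char: 'u')
  sorted[6] = auoeoeoaaaui$aouauieooo  (last char: 'o')
  sorted[7] = eoaaaui$aouauieoooauoeo  (last char: 'o')
  sorted[8] = eoeoaaaui$aouauieoooauo  (last char: 'o')
  sorted[9] = eoooauoeoeoaaaui$aouaui  (last char: 'i')
  sorted[10] = i$aouauieoooauoeoeoaaau  (last char: 'u')
  sorted[11] = ieoooauoeoeoaaaui$aouau  (last char: 'u')
  sorted[12] = oaaaui$aouauieoooauoeoe  (last char: 'e')
  sorted[13] = oauoeoeoaaaui$aouauieoo  (last char: 'o')
  sorted[14] = oeoaaaui$aouauieoooauoe  (last char: 'e')
  sorted[15] = oeoeoaaaui$aouauieoooau  (last char: 'u')
  sorted[16] = ooauoeoeoaaaui$aouauieo  (last char: 'o')
  sorted[17] = oooauoeoeoaaaui$aouauie  (last char: 'e')
  sorted[18] = ouauieoooauoeoeoaaaui$a  (last char: 'a')
  sorted[19] = uauieoooauoeoeoaaaui$ao  (last char: 'o')
  sorted[20] = ui$aouauieoooauoeoeoaaa  (last char: 'a')
  sorted[21] = uieoooauoeoeoaaaui$aoua  (last char: 'a')
  sorted[22] = uoeoeoaaaui$aouauieoooa  (last char: 'a')
Last column: ioa$auoooiuueoeuoeaoaaa
Original string S is at sorted index 3

Answer: ioa$auoooiuueoeuoeaoaaa
3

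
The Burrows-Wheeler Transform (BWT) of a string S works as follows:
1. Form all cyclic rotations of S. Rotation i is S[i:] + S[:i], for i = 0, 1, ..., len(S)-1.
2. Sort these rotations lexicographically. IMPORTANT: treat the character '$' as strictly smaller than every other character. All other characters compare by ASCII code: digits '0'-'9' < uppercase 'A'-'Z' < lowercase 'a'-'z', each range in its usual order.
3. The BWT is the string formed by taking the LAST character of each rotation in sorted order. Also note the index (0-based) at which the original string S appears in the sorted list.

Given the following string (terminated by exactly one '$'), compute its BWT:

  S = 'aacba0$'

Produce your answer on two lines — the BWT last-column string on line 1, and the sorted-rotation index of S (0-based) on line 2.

Answer: 0ab$aca
3

Derivation:
All 7 rotations (rotation i = S[i:]+S[:i]):
  rot[0] = aacba0$
  rot[1] = acba0$a
  rot[2] = cba0$aa
  rot[3] = ba0$aac
  rot[4] = a0$aacb
  rot[5] = 0$aacba
  rot[6] = $aacba0
Sorted (with $ < everything):
  sorted[0] = $aacba0  (last char: '0')
  sorted[1] = 0$aacba  (last char: 'a')
  sorted[2] = a0$aacb  (last char: 'b')
  sorted[3] = aacba0$  (last char: '$')
  sorted[4] = acba0$a  (last char: 'a')
  sorted[5] = ba0$aac  (last char: 'c')
  sorted[6] = cba0$aa  (last char: 'a')
Last column: 0ab$aca
Original string S is at sorted index 3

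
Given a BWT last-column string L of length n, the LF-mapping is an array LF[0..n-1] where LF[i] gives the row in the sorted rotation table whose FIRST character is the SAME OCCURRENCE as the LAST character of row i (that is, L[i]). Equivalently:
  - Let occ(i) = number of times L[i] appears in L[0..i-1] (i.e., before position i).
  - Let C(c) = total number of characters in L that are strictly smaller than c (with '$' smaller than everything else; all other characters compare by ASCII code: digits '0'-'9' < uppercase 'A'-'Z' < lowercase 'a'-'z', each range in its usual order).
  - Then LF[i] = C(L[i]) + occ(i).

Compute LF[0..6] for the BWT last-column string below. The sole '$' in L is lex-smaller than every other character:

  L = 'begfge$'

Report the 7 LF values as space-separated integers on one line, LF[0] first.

Answer: 1 2 5 4 6 3 0

Derivation:
Char counts: '$':1, 'b':1, 'e':2, 'f':1, 'g':2
C (first-col start): C('$')=0, C('b')=1, C('e')=2, C('f')=4, C('g')=5
L[0]='b': occ=0, LF[0]=C('b')+0=1+0=1
L[1]='e': occ=0, LF[1]=C('e')+0=2+0=2
L[2]='g': occ=0, LF[2]=C('g')+0=5+0=5
L[3]='f': occ=0, LF[3]=C('f')+0=4+0=4
L[4]='g': occ=1, LF[4]=C('g')+1=5+1=6
L[5]='e': occ=1, LF[5]=C('e')+1=2+1=3
L[6]='$': occ=0, LF[6]=C('$')+0=0+0=0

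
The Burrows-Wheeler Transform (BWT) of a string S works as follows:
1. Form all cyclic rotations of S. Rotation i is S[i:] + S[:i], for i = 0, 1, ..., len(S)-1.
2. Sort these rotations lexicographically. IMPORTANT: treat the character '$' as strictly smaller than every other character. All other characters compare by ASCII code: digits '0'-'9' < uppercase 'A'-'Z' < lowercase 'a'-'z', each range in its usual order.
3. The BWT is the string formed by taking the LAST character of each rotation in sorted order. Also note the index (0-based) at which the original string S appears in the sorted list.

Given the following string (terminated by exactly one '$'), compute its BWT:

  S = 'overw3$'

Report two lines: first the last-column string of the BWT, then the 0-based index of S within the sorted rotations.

Answer: 3wv$eor
3

Derivation:
All 7 rotations (rotation i = S[i:]+S[:i]):
  rot[0] = overw3$
  rot[1] = verw3$o
  rot[2] = erw3$ov
  rot[3] = rw3$ove
  rot[4] = w3$over
  rot[5] = 3$overw
  rot[6] = $overw3
Sorted (with $ < everything):
  sorted[0] = $overw3  (last char: '3')
  sorted[1] = 3$overw  (last char: 'w')
  sorted[2] = erw3$ov  (last char: 'v')
  sorted[3] = overw3$  (last char: '$')
  sorted[4] = rw3$ove  (last char: 'e')
  sorted[5] = verw3$o  (last char: 'o')
  sorted[6] = w3$over  (last char: 'r')
Last column: 3wv$eor
Original string S is at sorted index 3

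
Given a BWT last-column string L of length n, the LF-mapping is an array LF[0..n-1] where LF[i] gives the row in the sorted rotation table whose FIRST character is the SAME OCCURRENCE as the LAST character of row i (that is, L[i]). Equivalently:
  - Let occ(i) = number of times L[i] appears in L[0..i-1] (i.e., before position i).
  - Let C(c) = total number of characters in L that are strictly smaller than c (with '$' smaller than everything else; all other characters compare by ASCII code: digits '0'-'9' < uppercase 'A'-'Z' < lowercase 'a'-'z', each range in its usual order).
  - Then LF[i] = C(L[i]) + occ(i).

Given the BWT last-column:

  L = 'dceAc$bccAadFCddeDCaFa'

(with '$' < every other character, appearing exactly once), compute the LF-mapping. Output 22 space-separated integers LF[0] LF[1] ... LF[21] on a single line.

Char counts: '$':1, 'A':2, 'C':2, 'D':1, 'F':2, 'a':3, 'b':1, 'c':4, 'd':4, 'e':2
C (first-col start): C('$')=0, C('A')=1, C('C')=3, C('D')=5, C('F')=6, C('a')=8, C('b')=11, C('c')=12, C('d')=16, C('e')=20
L[0]='d': occ=0, LF[0]=C('d')+0=16+0=16
L[1]='c': occ=0, LF[1]=C('c')+0=12+0=12
L[2]='e': occ=0, LF[2]=C('e')+0=20+0=20
L[3]='A': occ=0, LF[3]=C('A')+0=1+0=1
L[4]='c': occ=1, LF[4]=C('c')+1=12+1=13
L[5]='$': occ=0, LF[5]=C('$')+0=0+0=0
L[6]='b': occ=0, LF[6]=C('b')+0=11+0=11
L[7]='c': occ=2, LF[7]=C('c')+2=12+2=14
L[8]='c': occ=3, LF[8]=C('c')+3=12+3=15
L[9]='A': occ=1, LF[9]=C('A')+1=1+1=2
L[10]='a': occ=0, LF[10]=C('a')+0=8+0=8
L[11]='d': occ=1, LF[11]=C('d')+1=16+1=17
L[12]='F': occ=0, LF[12]=C('F')+0=6+0=6
L[13]='C': occ=0, LF[13]=C('C')+0=3+0=3
L[14]='d': occ=2, LF[14]=C('d')+2=16+2=18
L[15]='d': occ=3, LF[15]=C('d')+3=16+3=19
L[16]='e': occ=1, LF[16]=C('e')+1=20+1=21
L[17]='D': occ=0, LF[17]=C('D')+0=5+0=5
L[18]='C': occ=1, LF[18]=C('C')+1=3+1=4
L[19]='a': occ=1, LF[19]=C('a')+1=8+1=9
L[20]='F': occ=1, LF[20]=C('F')+1=6+1=7
L[21]='a': occ=2, LF[21]=C('a')+2=8+2=10

Answer: 16 12 20 1 13 0 11 14 15 2 8 17 6 3 18 19 21 5 4 9 7 10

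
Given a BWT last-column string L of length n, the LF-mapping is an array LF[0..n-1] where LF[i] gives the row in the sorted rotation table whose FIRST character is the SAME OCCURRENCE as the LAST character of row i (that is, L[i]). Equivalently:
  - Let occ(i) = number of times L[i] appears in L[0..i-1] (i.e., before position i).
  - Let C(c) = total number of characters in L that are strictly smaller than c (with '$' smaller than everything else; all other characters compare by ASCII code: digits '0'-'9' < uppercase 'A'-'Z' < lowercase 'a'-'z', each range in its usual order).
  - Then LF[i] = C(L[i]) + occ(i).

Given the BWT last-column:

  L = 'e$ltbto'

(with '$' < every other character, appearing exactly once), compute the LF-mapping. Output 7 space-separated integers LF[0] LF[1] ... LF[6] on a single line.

Answer: 2 0 3 5 1 6 4

Derivation:
Char counts: '$':1, 'b':1, 'e':1, 'l':1, 'o':1, 't':2
C (first-col start): C('$')=0, C('b')=1, C('e')=2, C('l')=3, C('o')=4, C('t')=5
L[0]='e': occ=0, LF[0]=C('e')+0=2+0=2
L[1]='$': occ=0, LF[1]=C('$')+0=0+0=0
L[2]='l': occ=0, LF[2]=C('l')+0=3+0=3
L[3]='t': occ=0, LF[3]=C('t')+0=5+0=5
L[4]='b': occ=0, LF[4]=C('b')+0=1+0=1
L[5]='t': occ=1, LF[5]=C('t')+1=5+1=6
L[6]='o': occ=0, LF[6]=C('o')+0=4+0=4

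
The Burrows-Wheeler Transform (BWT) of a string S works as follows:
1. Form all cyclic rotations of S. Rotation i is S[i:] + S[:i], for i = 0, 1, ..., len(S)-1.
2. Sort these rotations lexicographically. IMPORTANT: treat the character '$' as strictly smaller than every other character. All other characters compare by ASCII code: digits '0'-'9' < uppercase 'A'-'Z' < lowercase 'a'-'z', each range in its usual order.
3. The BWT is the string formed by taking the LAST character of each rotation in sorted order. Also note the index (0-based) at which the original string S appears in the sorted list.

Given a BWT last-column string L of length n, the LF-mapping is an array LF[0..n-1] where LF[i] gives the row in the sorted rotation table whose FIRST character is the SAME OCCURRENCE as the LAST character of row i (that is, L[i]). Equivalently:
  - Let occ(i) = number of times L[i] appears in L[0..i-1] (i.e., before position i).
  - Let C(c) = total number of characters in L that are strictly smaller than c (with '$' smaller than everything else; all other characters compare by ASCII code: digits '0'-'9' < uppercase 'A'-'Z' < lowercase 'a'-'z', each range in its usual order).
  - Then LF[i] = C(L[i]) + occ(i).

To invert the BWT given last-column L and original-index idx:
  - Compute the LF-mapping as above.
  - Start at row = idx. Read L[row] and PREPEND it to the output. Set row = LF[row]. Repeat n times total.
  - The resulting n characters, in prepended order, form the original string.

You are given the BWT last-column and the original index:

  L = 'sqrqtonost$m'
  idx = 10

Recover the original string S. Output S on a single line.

Answer: tornqoqmtss$

Derivation:
LF mapping: 8 5 7 6 10 3 2 4 9 11 0 1
Walk LF starting at row 10, prepending L[row]:
  step 1: row=10, L[10]='$', prepend. Next row=LF[10]=0
  step 2: row=0, L[0]='s', prepend. Next row=LF[0]=8
  step 3: row=8, L[8]='s', prepend. Next row=LF[8]=9
  step 4: row=9, L[9]='t', prepend. Next row=LF[9]=11
  step 5: row=11, L[11]='m', prepend. Next row=LF[11]=1
  step 6: row=1, L[1]='q', prepend. Next row=LF[1]=5
  step 7: row=5, L[5]='o', prepend. Next row=LF[5]=3
  step 8: row=3, L[3]='q', prepend. Next row=LF[3]=6
  step 9: row=6, L[6]='n', prepend. Next row=LF[6]=2
  step 10: row=2, L[2]='r', prepend. Next row=LF[2]=7
  step 11: row=7, L[7]='o', prepend. Next row=LF[7]=4
  step 12: row=4, L[4]='t', prepend. Next row=LF[4]=10
Reversed output: tornqoqmtss$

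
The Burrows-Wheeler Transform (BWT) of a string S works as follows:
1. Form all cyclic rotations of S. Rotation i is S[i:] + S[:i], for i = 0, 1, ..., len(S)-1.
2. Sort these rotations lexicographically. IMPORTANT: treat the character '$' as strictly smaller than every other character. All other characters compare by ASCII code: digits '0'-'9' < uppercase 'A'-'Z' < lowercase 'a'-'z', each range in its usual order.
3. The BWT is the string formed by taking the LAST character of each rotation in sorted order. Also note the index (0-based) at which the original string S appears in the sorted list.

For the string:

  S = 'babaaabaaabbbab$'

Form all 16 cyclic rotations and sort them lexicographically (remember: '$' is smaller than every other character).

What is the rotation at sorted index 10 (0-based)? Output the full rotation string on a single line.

Answer: baaabaaabbbab$ba

Derivation:
All 16 rotations (rotation i = S[i:]+S[:i]):
  rot[0] = babaaabaaabbbab$
  rot[1] = abaaabaaabbbab$b
  rot[2] = baaabaaabbbab$ba
  rot[3] = aaabaaabbbab$bab
  rot[4] = aabaaabbbab$baba
  rot[5] = abaaabbbab$babaa
  rot[6] = baaabbbab$babaaa
  rot[7] = aaabbbab$babaaab
  rot[8] = aabbbab$babaaaba
  rot[9] = abbbab$babaaabaa
  rot[10] = bbbab$babaaabaaa
  rot[11] = bbab$babaaabaaab
  rot[12] = bab$babaaabaaabb
  rot[13] = ab$babaaabaaabbb
  rot[14] = b$babaaabaaabbba
  rot[15] = $babaaabaaabbbab
Sorted (with $ < everything):
  sorted[0] = $babaaabaaabbbab
  sorted[1] = aaabaaabbbab$bab
  sorted[2] = aaabbbab$babaaab
  sorted[3] = aabaaabbbab$baba
  sorted[4] = aabbbab$babaaaba
  sorted[5] = ab$babaaabaaabbb
  sorted[6] = abaaabaaabbbab$b
  sorted[7] = abaaabbbab$babaa
  sorted[8] = abbbab$babaaabaa
  sorted[9] = b$babaaabaaabbba
  sorted[10] = baaabaaabbbab$ba
  sorted[11] = baaabbbab$babaaa
  sorted[12] = bab$babaaabaaabb
  sorted[13] = babaaabaaabbbab$
  sorted[14] = bbab$babaaabaaab
  sorted[15] = bbbab$babaaabaaa
sorted[10] = baaabaaabbbab$ba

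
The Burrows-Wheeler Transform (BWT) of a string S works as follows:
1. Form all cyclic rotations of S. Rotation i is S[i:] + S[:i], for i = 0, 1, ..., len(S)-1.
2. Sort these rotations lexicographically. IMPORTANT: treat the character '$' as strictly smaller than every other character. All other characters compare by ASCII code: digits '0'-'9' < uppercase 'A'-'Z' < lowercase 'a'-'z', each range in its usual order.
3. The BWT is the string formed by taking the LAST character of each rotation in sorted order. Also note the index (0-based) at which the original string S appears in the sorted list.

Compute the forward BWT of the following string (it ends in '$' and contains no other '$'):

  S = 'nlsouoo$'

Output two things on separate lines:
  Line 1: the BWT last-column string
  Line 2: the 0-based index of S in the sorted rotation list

All 8 rotations (rotation i = S[i:]+S[:i]):
  rot[0] = nlsouoo$
  rot[1] = lsouoo$n
  rot[2] = souoo$nl
  rot[3] = ouoo$nls
  rot[4] = uoo$nlso
  rot[5] = oo$nlsou
  rot[6] = o$nlsouo
  rot[7] = $nlsouoo
Sorted (with $ < everything):
  sorted[0] = $nlsouoo  (last char: 'o')
  sorted[1] = lsouoo$n  (last char: 'n')
  sorted[2] = nlsouoo$  (last char: '$')
  sorted[3] = o$nlsouo  (last char: 'o')
  sorted[4] = oo$nlsou  (last char: 'u')
  sorted[5] = ouoo$nls  (last char: 's')
  sorted[6] = souoo$nl  (last char: 'l')
  sorted[7] = uoo$nlso  (last char: 'o')
Last column: on$ouslo
Original string S is at sorted index 2

Answer: on$ouslo
2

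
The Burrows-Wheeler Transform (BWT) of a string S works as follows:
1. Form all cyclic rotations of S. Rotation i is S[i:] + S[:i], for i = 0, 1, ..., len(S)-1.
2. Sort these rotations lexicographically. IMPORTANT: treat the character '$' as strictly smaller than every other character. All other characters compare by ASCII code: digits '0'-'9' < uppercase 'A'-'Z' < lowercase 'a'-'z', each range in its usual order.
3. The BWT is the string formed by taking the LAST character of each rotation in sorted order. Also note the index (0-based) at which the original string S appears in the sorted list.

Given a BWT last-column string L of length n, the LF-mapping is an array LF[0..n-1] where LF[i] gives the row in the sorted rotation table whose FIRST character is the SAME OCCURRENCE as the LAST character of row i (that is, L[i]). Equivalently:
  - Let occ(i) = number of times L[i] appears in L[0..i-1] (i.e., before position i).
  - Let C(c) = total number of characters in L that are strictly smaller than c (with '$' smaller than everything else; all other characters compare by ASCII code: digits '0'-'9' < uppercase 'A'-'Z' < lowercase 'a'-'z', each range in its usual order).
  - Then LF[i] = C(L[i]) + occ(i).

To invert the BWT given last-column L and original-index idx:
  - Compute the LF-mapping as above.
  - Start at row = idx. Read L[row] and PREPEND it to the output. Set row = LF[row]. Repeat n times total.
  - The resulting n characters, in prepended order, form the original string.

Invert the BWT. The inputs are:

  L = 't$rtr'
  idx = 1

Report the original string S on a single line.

LF mapping: 3 0 1 4 2
Walk LF starting at row 1, prepending L[row]:
  step 1: row=1, L[1]='$', prepend. Next row=LF[1]=0
  step 2: row=0, L[0]='t', prepend. Next row=LF[0]=3
  step 3: row=3, L[3]='t', prepend. Next row=LF[3]=4
  step 4: row=4, L[4]='r', prepend. Next row=LF[4]=2
  step 5: row=2, L[2]='r', prepend. Next row=LF[2]=1
Reversed output: rrtt$

Answer: rrtt$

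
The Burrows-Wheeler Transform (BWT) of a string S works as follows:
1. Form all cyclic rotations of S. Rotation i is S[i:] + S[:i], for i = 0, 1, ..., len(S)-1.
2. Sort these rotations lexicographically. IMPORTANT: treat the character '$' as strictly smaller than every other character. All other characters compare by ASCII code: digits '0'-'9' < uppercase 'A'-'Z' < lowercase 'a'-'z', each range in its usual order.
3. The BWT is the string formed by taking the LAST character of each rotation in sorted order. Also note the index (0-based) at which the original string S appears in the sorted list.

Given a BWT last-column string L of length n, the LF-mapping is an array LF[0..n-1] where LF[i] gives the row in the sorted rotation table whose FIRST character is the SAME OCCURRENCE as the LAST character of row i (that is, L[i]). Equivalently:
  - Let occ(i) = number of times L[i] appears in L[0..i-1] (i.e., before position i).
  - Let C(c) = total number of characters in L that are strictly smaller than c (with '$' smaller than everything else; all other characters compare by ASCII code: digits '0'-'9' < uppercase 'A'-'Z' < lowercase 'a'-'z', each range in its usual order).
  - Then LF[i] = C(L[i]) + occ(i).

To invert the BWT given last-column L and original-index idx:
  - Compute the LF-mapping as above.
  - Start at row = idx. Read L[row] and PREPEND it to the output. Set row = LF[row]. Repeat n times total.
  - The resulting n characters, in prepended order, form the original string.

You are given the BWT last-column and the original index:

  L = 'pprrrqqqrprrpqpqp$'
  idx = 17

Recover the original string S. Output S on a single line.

Answer: rqrqprqrpqqprprpp$

Derivation:
LF mapping: 1 2 12 13 14 7 8 9 15 3 16 17 4 10 5 11 6 0
Walk LF starting at row 17, prepending L[row]:
  step 1: row=17, L[17]='$', prepend. Next row=LF[17]=0
  step 2: row=0, L[0]='p', prepend. Next row=LF[0]=1
  step 3: row=1, L[1]='p', prepend. Next row=LF[1]=2
  step 4: row=2, L[2]='r', prepend. Next row=LF[2]=12
  step 5: row=12, L[12]='p', prepend. Next row=LF[12]=4
  step 6: row=4, L[4]='r', prepend. Next row=LF[4]=14
  step 7: row=14, L[14]='p', prepend. Next row=LF[14]=5
  step 8: row=5, L[5]='q', prepend. Next row=LF[5]=7
  step 9: row=7, L[7]='q', prepend. Next row=LF[7]=9
  step 10: row=9, L[9]='p', prepend. Next row=LF[9]=3
  step 11: row=3, L[3]='r', prepend. Next row=LF[3]=13
  step 12: row=13, L[13]='q', prepend. Next row=LF[13]=10
  step 13: row=10, L[10]='r', prepend. Next row=LF[10]=16
  step 14: row=16, L[16]='p', prepend. Next row=LF[16]=6
  step 15: row=6, L[6]='q', prepend. Next row=LF[6]=8
  step 16: row=8, L[8]='r', prepend. Next row=LF[8]=15
  step 17: row=15, L[15]='q', prepend. Next row=LF[15]=11
  step 18: row=11, L[11]='r', prepend. Next row=LF[11]=17
Reversed output: rqrqprqrpqqprprpp$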